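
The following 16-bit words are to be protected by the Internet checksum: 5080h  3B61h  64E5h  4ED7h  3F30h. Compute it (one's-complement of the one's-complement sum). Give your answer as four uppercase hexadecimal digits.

One's-complement addition (fold any carry out of bit 15 back into bit 0):
  0x5080 + 0x3B61 = 0x08BE1
  0x8BE1 + 0x64E5 = 0x0F0C6
  0xF0C6 + 0x4ED7 = 0x13F9D → wrap carry → 0x3F9E
  0x3F9E + 0x3F30 = 0x07ECE
One's-complement sum = 0x7ECE.
Checksum = ~0x7ECE & 0xFFFF = 0x8131.

8131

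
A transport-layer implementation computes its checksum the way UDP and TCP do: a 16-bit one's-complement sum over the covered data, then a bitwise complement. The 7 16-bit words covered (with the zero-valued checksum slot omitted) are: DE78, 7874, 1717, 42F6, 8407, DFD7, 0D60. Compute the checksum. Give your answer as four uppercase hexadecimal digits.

One's-complement addition (fold any carry out of bit 15 back into bit 0):
  0xDE78 + 0x7874 = 0x156EC → wrap carry → 0x56ED
  0x56ED + 0x1717 = 0x06E04
  0x6E04 + 0x42F6 = 0x0B0FA
  0xB0FA + 0x8407 = 0x13501 → wrap carry → 0x3502
  0x3502 + 0xDFD7 = 0x114D9 → wrap carry → 0x14DA
  0x14DA + 0x0D60 = 0x0223A
One's-complement sum = 0x223A.
Checksum = ~0x223A & 0xFFFF = 0xDDC5.

DDC5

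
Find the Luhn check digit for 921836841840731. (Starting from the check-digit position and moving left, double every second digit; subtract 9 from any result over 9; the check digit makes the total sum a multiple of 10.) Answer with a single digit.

Partial digits right→left: 1 3 7 0 4 8 1 4 8 6 3 8 1 2 9
Double every second digit counting from the check-digit position (so the 1st, 3rd, 5th, ... of the partial from the right).
  doubled (with −9 where >9): 2 5 8 2 7 6 2 9 → sum 41
  kept as-is: 3 0 8 4 6 8 2 → sum 31
Total = 41 + 31 = 72.
Check digit = (10 − (72 mod 10)) mod 10 = 8.

8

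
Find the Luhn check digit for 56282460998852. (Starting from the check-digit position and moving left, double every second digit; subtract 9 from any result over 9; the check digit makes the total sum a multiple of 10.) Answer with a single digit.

5

Partial digits right→left: 2 5 8 8 9 9 0 6 4 2 8 2 6 5
Double every second digit counting from the check-digit position (so the 1st, 3rd, 5th, ... of the partial from the right).
  doubled (with −9 where >9): 4 7 9 0 8 7 3 → sum 38
  kept as-is: 5 8 9 6 2 2 5 → sum 37
Total = 38 + 37 = 75.
Check digit = (10 − (75 mod 10)) mod 10 = 5.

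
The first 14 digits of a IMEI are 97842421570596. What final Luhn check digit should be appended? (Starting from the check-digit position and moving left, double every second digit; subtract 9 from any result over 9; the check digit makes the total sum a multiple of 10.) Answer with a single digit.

3

Partial digits right→left: 6 9 5 0 7 5 1 2 4 2 4 8 7 9
Double every second digit counting from the check-digit position (so the 1st, 3rd, 5th, ... of the partial from the right).
  doubled (with −9 where >9): 3 1 5 2 8 8 5 → sum 32
  kept as-is: 9 0 5 2 2 8 9 → sum 35
Total = 32 + 35 = 67.
Check digit = (10 − (67 mod 10)) mod 10 = 3.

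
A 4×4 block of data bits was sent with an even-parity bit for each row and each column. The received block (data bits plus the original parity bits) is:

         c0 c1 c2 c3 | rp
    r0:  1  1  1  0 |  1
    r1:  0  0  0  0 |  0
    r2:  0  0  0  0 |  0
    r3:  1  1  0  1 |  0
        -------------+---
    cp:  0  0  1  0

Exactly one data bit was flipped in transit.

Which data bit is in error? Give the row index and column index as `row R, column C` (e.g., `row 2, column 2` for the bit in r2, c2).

row 3, column 3

Recompute each row's even parity and compare to rp:
  r0: data parity 1, sent rp 1 → ok
  r1: data parity 0, sent rp 0 → ok
  r2: data parity 0, sent rp 0 → ok
  r3: data parity 1, sent rp 0 → mismatch
Recompute each column's even parity and compare to cp:
  c0: data parity 0, sent cp 0 → ok
  c1: data parity 0, sent cp 0 → ok
  c2: data parity 1, sent cp 1 → ok
  c3: data parity 1, sent cp 0 → mismatch
Exactly one row (r3) and one column (c3) fail → the flipped bit is at their intersection.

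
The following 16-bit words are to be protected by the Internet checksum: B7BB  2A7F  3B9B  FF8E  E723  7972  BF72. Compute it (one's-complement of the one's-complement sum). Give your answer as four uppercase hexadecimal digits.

One's-complement addition (fold any carry out of bit 15 back into bit 0):
  0xB7BB + 0x2A7F = 0x0E23A
  0xE23A + 0x3B9B = 0x11DD5 → wrap carry → 0x1DD6
  0x1DD6 + 0xFF8E = 0x11D64 → wrap carry → 0x1D65
  0x1D65 + 0xE723 = 0x10488 → wrap carry → 0x0489
  0x0489 + 0x7972 = 0x07DFB
  0x7DFB + 0xBF72 = 0x13D6D → wrap carry → 0x3D6E
One's-complement sum = 0x3D6E.
Checksum = ~0x3D6E & 0xFFFF = 0xC291.

C291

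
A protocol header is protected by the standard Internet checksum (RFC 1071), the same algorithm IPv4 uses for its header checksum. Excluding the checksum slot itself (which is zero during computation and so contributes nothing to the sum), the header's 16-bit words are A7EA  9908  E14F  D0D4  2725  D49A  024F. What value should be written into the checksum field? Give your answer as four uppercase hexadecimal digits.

One's-complement addition (fold any carry out of bit 15 back into bit 0):
  0xA7EA + 0x9908 = 0x140F2 → wrap carry → 0x40F3
  0x40F3 + 0xE14F = 0x12242 → wrap carry → 0x2243
  0x2243 + 0xD0D4 = 0x0F317
  0xF317 + 0x2725 = 0x11A3C → wrap carry → 0x1A3D
  0x1A3D + 0xD49A = 0x0EED7
  0xEED7 + 0x024F = 0x0F126
One's-complement sum = 0xF126.
Checksum = ~0xF126 & 0xFFFF = 0x0ED9.

0ED9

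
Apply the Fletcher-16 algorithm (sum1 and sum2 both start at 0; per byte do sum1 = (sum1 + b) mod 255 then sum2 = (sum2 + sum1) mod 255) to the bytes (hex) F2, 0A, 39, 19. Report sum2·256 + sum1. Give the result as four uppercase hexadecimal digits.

754F

Running sums (mod 255):
  after byte 0 (F2): sum1=242, sum2=242
  after byte 1 (0A): sum1=252, sum2=239
  after byte 2 (39): sum1=54, sum2=38
  after byte 3 (19): sum1=79, sum2=117
Checksum = sum2·256 + sum1 = 117·256 + 79 = 30031 = 0x754F.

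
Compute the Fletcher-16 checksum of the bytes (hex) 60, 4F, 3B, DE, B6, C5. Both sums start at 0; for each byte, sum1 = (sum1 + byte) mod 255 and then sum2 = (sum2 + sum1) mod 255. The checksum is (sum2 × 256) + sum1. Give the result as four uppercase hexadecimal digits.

Running sums (mod 255):
  after byte 0 (60): sum1=96, sum2=96
  after byte 1 (4F): sum1=175, sum2=16
  after byte 2 (3B): sum1=234, sum2=250
  after byte 3 (DE): sum1=201, sum2=196
  after byte 4 (B6): sum1=128, sum2=69
  after byte 5 (C5): sum1=70, sum2=139
Checksum = sum2·256 + sum1 = 139·256 + 70 = 35654 = 0x8B46.

8B46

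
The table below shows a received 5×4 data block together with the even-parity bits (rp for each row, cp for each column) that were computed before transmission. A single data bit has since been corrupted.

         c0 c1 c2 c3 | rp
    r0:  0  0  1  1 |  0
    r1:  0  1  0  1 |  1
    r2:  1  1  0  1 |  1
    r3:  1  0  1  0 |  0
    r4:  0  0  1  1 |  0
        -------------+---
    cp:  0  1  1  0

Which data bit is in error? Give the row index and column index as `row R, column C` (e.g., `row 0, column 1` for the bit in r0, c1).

row 1, column 1

Recompute each row's even parity and compare to rp:
  r0: data parity 0, sent rp 0 → ok
  r1: data parity 0, sent rp 1 → mismatch
  r2: data parity 1, sent rp 1 → ok
  r3: data parity 0, sent rp 0 → ok
  r4: data parity 0, sent rp 0 → ok
Recompute each column's even parity and compare to cp:
  c0: data parity 0, sent cp 0 → ok
  c1: data parity 0, sent cp 1 → mismatch
  c2: data parity 1, sent cp 1 → ok
  c3: data parity 0, sent cp 0 → ok
Exactly one row (r1) and one column (c1) fail → the flipped bit is at their intersection.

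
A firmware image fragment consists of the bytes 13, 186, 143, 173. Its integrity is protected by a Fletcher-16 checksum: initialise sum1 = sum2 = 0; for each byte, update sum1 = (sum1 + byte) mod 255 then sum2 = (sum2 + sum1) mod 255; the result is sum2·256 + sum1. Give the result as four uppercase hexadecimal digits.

3105

Running sums (mod 255):
  after byte 0 (13): sum1=13, sum2=13
  after byte 1 (186): sum1=199, sum2=212
  after byte 2 (143): sum1=87, sum2=44
  after byte 3 (173): sum1=5, sum2=49
Checksum = sum2·256 + sum1 = 49·256 + 5 = 12549 = 0x3105.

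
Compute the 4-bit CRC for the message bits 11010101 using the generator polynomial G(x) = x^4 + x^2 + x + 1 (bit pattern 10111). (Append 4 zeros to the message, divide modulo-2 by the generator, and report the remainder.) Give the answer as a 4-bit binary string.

0001

Append 4 zeros: 110101010000. Divide by 10111 (XOR where the leading bit is 1):
  pos 0: 11010 XOR 10111 = 01101
  pos 1: 11011 XOR 10111 = 01100
  pos 2: 11000 XOR 10111 = 01111
  pos 3: 11111 XOR 10111 = 01000
  pos 4: 10000 XOR 10111 = 00111
  pos 6: 11100 XOR 10111 = 01011
  pos 7: 10110 XOR 10111 = 00001
Remainder (last 4 bits) = 0001. This is the CRC / FCS.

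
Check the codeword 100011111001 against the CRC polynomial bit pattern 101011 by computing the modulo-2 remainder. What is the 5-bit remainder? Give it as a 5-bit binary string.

Modulo-2 division of 100011111001 by 101011:
  pos 0: 100011 XOR 101011 = 001000
  pos 2: 100011 XOR 101011 = 001000
  pos 4: 100010 XOR 101011 = 001001
  pos 6: 100101 XOR 101011 = 001110
Remainder = 01110 (nonzero — an error is detected).

01110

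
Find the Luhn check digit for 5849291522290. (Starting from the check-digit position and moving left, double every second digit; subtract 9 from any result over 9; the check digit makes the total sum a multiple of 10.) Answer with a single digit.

Partial digits right→left: 0 9 2 2 2 5 1 9 2 9 4 8 5
Double every second digit counting from the check-digit position (so the 1st, 3rd, 5th, ... of the partial from the right).
  doubled (with −9 where >9): 0 4 4 2 4 8 1 → sum 23
  kept as-is: 9 2 5 9 9 8 → sum 42
Total = 23 + 42 = 65.
Check digit = (10 − (65 mod 10)) mod 10 = 5.

5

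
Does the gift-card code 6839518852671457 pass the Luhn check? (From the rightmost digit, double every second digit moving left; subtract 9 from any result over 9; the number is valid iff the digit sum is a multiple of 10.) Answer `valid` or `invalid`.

valid

From the right, keep odd positions and double even positions (subtract 9 from any doubled value over 9):
  doubled (positions 2,4,...): 1 2 3 1 7 1 6 3 → sum 24
  kept (positions 1,3,...): 7 4 7 2 8 1 9 8 → sum 46
Total = 70.
70 mod 10 = 0, so the number is valid.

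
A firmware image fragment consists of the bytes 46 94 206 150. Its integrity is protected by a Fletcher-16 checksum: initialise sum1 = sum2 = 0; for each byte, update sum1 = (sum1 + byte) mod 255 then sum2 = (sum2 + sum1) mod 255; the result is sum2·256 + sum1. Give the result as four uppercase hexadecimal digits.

08F1

Running sums (mod 255):
  after byte 0 (46): sum1=46, sum2=46
  after byte 1 (94): sum1=140, sum2=186
  after byte 2 (206): sum1=91, sum2=22
  after byte 3 (150): sum1=241, sum2=8
Checksum = sum2·256 + sum1 = 8·256 + 241 = 2289 = 0x08F1.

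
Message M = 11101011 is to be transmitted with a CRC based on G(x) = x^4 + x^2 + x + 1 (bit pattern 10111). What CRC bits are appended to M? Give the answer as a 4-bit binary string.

Append 4 zeros: 111010110000. Divide by 10111 (XOR where the leading bit is 1):
  pos 0: 11101 XOR 10111 = 01010
  pos 1: 10100 XOR 10111 = 00011
  pos 4: 11110 XOR 10111 = 01001
  pos 5: 10010 XOR 10111 = 00101
  pos 7: 10100 XOR 10111 = 00011
Remainder (last 4 bits) = 0011. This is the CRC / FCS.

0011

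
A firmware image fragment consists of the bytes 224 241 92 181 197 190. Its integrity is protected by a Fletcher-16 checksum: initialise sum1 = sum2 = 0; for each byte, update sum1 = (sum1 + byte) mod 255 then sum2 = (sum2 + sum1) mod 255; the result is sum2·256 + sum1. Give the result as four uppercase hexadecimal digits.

Running sums (mod 255):
  after byte 0 (224): sum1=224, sum2=224
  after byte 1 (241): sum1=210, sum2=179
  after byte 2 (92): sum1=47, sum2=226
  after byte 3 (181): sum1=228, sum2=199
  after byte 4 (197): sum1=170, sum2=114
  after byte 5 (190): sum1=105, sum2=219
Checksum = sum2·256 + sum1 = 219·256 + 105 = 56169 = 0xDB69.

DB69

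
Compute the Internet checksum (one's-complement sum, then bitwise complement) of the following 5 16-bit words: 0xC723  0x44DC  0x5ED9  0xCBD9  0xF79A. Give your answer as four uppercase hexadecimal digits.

D1B1

One's-complement addition (fold any carry out of bit 15 back into bit 0):
  0xC723 + 0x44DC = 0x10BFF → wrap carry → 0x0C00
  0x0C00 + 0x5ED9 = 0x06AD9
  0x6AD9 + 0xCBD9 = 0x136B2 → wrap carry → 0x36B3
  0x36B3 + 0xF79A = 0x12E4D → wrap carry → 0x2E4E
One's-complement sum = 0x2E4E.
Checksum = ~0x2E4E & 0xFFFF = 0xD1B1.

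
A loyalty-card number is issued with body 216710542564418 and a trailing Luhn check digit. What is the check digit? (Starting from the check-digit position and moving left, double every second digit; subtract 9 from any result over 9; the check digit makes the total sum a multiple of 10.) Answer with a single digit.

Partial digits right→left: 8 1 4 4 6 5 2 4 5 0 1 7 6 1 2
Double every second digit counting from the check-digit position (so the 1st, 3rd, 5th, ... of the partial from the right).
  doubled (with −9 where >9): 7 8 3 4 1 2 3 4 → sum 32
  kept as-is: 1 4 5 4 0 7 1 → sum 22
Total = 32 + 22 = 54.
Check digit = (10 − (54 mod 10)) mod 10 = 6.

6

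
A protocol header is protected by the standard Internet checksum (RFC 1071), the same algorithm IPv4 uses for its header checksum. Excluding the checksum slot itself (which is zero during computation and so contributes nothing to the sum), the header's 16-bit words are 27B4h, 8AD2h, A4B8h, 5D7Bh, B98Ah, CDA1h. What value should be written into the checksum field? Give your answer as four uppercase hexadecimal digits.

C418

One's-complement addition (fold any carry out of bit 15 back into bit 0):
  0x27B4 + 0x8AD2 = 0x0B286
  0xB286 + 0xA4B8 = 0x1573E → wrap carry → 0x573F
  0x573F + 0x5D7B = 0x0B4BA
  0xB4BA + 0xB98A = 0x16E44 → wrap carry → 0x6E45
  0x6E45 + 0xCDA1 = 0x13BE6 → wrap carry → 0x3BE7
One's-complement sum = 0x3BE7.
Checksum = ~0x3BE7 & 0xFFFF = 0xC418.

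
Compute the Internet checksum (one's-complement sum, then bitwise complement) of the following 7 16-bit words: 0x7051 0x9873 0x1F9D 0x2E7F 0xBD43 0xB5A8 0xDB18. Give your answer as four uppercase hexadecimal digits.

5B19

One's-complement addition (fold any carry out of bit 15 back into bit 0):
  0x7051 + 0x9873 = 0x108C4 → wrap carry → 0x08C5
  0x08C5 + 0x1F9D = 0x02862
  0x2862 + 0x2E7F = 0x056E1
  0x56E1 + 0xBD43 = 0x11424 → wrap carry → 0x1425
  0x1425 + 0xB5A8 = 0x0C9CD
  0xC9CD + 0xDB18 = 0x1A4E5 → wrap carry → 0xA4E6
One's-complement sum = 0xA4E6.
Checksum = ~0xA4E6 & 0xFFFF = 0x5B19.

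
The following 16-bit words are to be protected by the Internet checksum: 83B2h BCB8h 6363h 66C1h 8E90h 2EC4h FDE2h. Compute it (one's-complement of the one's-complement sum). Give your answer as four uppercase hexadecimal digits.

One's-complement addition (fold any carry out of bit 15 back into bit 0):
  0x83B2 + 0xBCB8 = 0x1406A → wrap carry → 0x406B
  0x406B + 0x6363 = 0x0A3CE
  0xA3CE + 0x66C1 = 0x10A8F → wrap carry → 0x0A90
  0x0A90 + 0x8E90 = 0x09920
  0x9920 + 0x2EC4 = 0x0C7E4
  0xC7E4 + 0xFDE2 = 0x1C5C6 → wrap carry → 0xC5C7
One's-complement sum = 0xC5C7.
Checksum = ~0xC5C7 & 0xFFFF = 0x3A38.

3A38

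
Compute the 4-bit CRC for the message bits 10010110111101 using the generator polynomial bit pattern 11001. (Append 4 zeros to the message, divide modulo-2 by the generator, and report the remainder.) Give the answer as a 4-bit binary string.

1100

Append 4 zeros: 100101101111010000. Divide by 11001 (XOR where the leading bit is 1):
  pos 0: 10010 XOR 11001 = 01011
  pos 1: 10111 XOR 11001 = 01110
  pos 2: 11101 XOR 11001 = 00100
  pos 4: 10001 XOR 11001 = 01000
  pos 5: 10001 XOR 11001 = 01000
  pos 6: 10001 XOR 11001 = 01000
  pos 7: 10001 XOR 11001 = 01000
  pos 8: 10000 XOR 11001 = 01001
  pos 9: 10011 XOR 11001 = 01010
  pos 10: 10100 XOR 11001 = 01101
  pos 11: 11010 XOR 11001 = 00011
Remainder (last 4 bits) = 1100. This is the CRC / FCS.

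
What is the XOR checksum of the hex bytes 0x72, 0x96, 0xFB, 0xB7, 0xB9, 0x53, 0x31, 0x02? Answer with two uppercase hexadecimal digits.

71

XOR the bytes together:
  start with 0x72
  0x72 ⊕ 0x96 = 0xE4
  0xE4 ⊕ 0xFB = 0x1F
  0x1F ⊕ 0xB7 = 0xA8
  0xA8 ⊕ 0xB9 = 0x11
  0x11 ⊕ 0x53 = 0x42
  0x42 ⊕ 0x31 = 0x73
  0x73 ⊕ 0x02 = 0x71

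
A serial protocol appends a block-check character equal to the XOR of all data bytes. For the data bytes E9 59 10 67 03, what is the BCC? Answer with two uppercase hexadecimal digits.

C4

XOR the bytes together:
  start with 0xE9
  0xE9 ⊕ 0x59 = 0xB0
  0xB0 ⊕ 0x10 = 0xA0
  0xA0 ⊕ 0x67 = 0xC7
  0xC7 ⊕ 0x03 = 0xC4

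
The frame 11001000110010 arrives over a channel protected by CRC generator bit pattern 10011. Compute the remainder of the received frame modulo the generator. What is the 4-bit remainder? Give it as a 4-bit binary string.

Modulo-2 division of 11001000110010 by 10011:
  pos 0: 11001 XOR 10011 = 01010
  pos 1: 10100 XOR 10011 = 00111
  pos 3: 11100 XOR 10011 = 01111
  pos 4: 11111 XOR 10011 = 01100
  pos 5: 11001 XOR 10011 = 01010
  pos 6: 10100 XOR 10011 = 00111
  pos 8: 11101 XOR 10011 = 01110
  pos 9: 11100 XOR 10011 = 01111
Remainder = 1111 (nonzero — an error is detected).

1111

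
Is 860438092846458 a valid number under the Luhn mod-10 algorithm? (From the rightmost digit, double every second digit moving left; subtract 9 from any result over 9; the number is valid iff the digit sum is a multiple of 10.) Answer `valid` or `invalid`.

From the right, keep odd positions and double even positions (subtract 9 from any doubled value over 9):
  doubled (positions 2,4,...): 1 3 7 9 7 8 3 → sum 38
  kept (positions 1,3,...): 8 4 4 2 0 3 0 8 → sum 29
Total = 67.
67 mod 10 = 7, so the number is invalid.

invalid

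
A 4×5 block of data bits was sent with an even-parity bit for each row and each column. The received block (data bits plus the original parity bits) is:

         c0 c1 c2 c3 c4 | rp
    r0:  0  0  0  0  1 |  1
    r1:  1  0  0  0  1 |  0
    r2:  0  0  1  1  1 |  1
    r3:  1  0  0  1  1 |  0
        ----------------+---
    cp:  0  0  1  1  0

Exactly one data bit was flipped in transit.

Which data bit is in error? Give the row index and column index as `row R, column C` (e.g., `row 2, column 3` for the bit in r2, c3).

Recompute each row's even parity and compare to rp:
  r0: data parity 1, sent rp 1 → ok
  r1: data parity 0, sent rp 0 → ok
  r2: data parity 1, sent rp 1 → ok
  r3: data parity 1, sent rp 0 → mismatch
Recompute each column's even parity and compare to cp:
  c0: data parity 0, sent cp 0 → ok
  c1: data parity 0, sent cp 0 → ok
  c2: data parity 1, sent cp 1 → ok
  c3: data parity 0, sent cp 1 → mismatch
  c4: data parity 0, sent cp 0 → ok
Exactly one row (r3) and one column (c3) fail → the flipped bit is at their intersection.

row 3, column 3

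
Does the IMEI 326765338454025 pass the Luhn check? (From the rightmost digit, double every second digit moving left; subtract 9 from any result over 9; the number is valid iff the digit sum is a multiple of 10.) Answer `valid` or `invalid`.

invalid

From the right, keep odd positions and double even positions (subtract 9 from any doubled value over 9):
  doubled (positions 2,4,...): 4 8 8 6 1 5 4 → sum 36
  kept (positions 1,3,...): 5 0 5 8 3 6 6 3 → sum 36
Total = 72.
72 mod 10 = 2, so the number is invalid.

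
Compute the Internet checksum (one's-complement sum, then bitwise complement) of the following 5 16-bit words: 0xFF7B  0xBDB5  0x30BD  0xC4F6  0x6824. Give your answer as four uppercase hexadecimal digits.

One's-complement addition (fold any carry out of bit 15 back into bit 0):
  0xFF7B + 0xBDB5 = 0x1BD30 → wrap carry → 0xBD31
  0xBD31 + 0x30BD = 0x0EDEE
  0xEDEE + 0xC4F6 = 0x1B2E4 → wrap carry → 0xB2E5
  0xB2E5 + 0x6824 = 0x11B09 → wrap carry → 0x1B0A
One's-complement sum = 0x1B0A.
Checksum = ~0x1B0A & 0xFFFF = 0xE4F5.

E4F5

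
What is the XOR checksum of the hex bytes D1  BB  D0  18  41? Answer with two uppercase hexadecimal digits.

E3

XOR the bytes together:
  start with 0xD1
  0xD1 ⊕ 0xBB = 0x6A
  0x6A ⊕ 0xD0 = 0xBA
  0xBA ⊕ 0x18 = 0xA2
  0xA2 ⊕ 0x41 = 0xE3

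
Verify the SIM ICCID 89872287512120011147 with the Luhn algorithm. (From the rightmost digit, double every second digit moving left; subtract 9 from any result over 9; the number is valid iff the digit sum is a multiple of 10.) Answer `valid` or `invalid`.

From the right, keep odd positions and double even positions (subtract 9 from any doubled value over 9):
  doubled (positions 2,4,...): 8 2 0 4 4 1 7 4 7 7 → sum 44
  kept (positions 1,3,...): 7 1 1 0 1 1 7 2 7 9 → sum 36
Total = 80.
80 mod 10 = 0, so the number is valid.

valid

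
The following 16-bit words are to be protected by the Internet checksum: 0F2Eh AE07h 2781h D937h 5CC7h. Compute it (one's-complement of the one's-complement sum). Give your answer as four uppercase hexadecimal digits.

One's-complement addition (fold any carry out of bit 15 back into bit 0):
  0x0F2E + 0xAE07 = 0x0BD35
  0xBD35 + 0x2781 = 0x0E4B6
  0xE4B6 + 0xD937 = 0x1BDED → wrap carry → 0xBDEE
  0xBDEE + 0x5CC7 = 0x11AB5 → wrap carry → 0x1AB6
One's-complement sum = 0x1AB6.
Checksum = ~0x1AB6 & 0xFFFF = 0xE549.

E549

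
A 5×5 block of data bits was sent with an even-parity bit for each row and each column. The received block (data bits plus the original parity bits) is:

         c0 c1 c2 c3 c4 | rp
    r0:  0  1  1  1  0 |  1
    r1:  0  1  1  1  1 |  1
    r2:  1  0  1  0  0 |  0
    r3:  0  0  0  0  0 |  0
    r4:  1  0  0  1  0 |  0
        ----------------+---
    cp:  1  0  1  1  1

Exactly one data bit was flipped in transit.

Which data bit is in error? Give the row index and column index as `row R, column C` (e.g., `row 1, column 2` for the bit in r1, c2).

Recompute each row's even parity and compare to rp:
  r0: data parity 1, sent rp 1 → ok
  r1: data parity 0, sent rp 1 → mismatch
  r2: data parity 0, sent rp 0 → ok
  r3: data parity 0, sent rp 0 → ok
  r4: data parity 0, sent rp 0 → ok
Recompute each column's even parity and compare to cp:
  c0: data parity 0, sent cp 1 → mismatch
  c1: data parity 0, sent cp 0 → ok
  c2: data parity 1, sent cp 1 → ok
  c3: data parity 1, sent cp 1 → ok
  c4: data parity 1, sent cp 1 → ok
Exactly one row (r1) and one column (c0) fail → the flipped bit is at their intersection.

row 1, column 0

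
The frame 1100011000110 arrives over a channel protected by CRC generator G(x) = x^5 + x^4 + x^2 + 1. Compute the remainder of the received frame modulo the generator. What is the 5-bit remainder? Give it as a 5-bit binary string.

Modulo-2 division of 1100011000110 by 110101:
  pos 0: 110001 XOR 110101 = 000100
  pos 3: 100100 XOR 110101 = 010001
  pos 4: 100010 XOR 110101 = 010111
  pos 5: 101111 XOR 110101 = 011010
  pos 6: 110101 XOR 110101 = 000000
Remainder = 00000 (zero — the frame passes the CRC check).

00000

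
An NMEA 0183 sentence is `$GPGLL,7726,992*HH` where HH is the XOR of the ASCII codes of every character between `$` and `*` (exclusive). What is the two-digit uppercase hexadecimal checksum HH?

XOR the ASCII codes of the payload characters:
  'G' = 0x47 → acc = 0x47
  'P' = 0x50 → acc = 0x17
  'G' = 0x47 → acc = 0x50
  'L' = 0x4C → acc = 0x1C
  'L' = 0x4C → acc = 0x50
  ',' = 0x2C → acc = 0x7C
  '7' = 0x37 → acc = 0x4B
  '7' = 0x37 → acc = 0x7C
  '2' = 0x32 → acc = 0x4E
  '6' = 0x36 → acc = 0x78
  ',' = 0x2C → acc = 0x54
  '9' = 0x39 → acc = 0x6D
  '9' = 0x39 → acc = 0x54
  '2' = 0x32 → acc = 0x66
Checksum = 0x66.

66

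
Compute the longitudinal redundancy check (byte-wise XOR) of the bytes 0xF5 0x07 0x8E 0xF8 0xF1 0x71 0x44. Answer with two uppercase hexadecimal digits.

40

XOR the bytes together:
  start with 0xF5
  0xF5 ⊕ 0x07 = 0xF2
  0xF2 ⊕ 0x8E = 0x7C
  0x7C ⊕ 0xF8 = 0x84
  0x84 ⊕ 0xF1 = 0x75
  0x75 ⊕ 0x71 = 0x04
  0x04 ⊕ 0x44 = 0x40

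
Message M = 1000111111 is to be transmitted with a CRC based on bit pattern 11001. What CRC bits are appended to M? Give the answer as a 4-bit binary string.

Append 4 zeros: 10001111110000. Divide by 11001 (XOR where the leading bit is 1):
  pos 0: 10001 XOR 11001 = 01000
  pos 1: 10001 XOR 11001 = 01000
  pos 2: 10001 XOR 11001 = 01000
  pos 3: 10001 XOR 11001 = 01000
  pos 4: 10001 XOR 11001 = 01000
  pos 5: 10001 XOR 11001 = 01000
  pos 6: 10000 XOR 11001 = 01001
  pos 7: 10010 XOR 11001 = 01011
  pos 8: 10110 XOR 11001 = 01111
  pos 9: 11110 XOR 11001 = 00111
Remainder (last 4 bits) = 0111. This is the CRC / FCS.

0111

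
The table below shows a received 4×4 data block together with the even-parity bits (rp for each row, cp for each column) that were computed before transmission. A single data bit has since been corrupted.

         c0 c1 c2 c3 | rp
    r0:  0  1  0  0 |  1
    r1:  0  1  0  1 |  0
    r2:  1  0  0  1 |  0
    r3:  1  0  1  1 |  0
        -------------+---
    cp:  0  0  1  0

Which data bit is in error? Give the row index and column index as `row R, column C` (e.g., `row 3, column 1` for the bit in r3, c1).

row 3, column 3

Recompute each row's even parity and compare to rp:
  r0: data parity 1, sent rp 1 → ok
  r1: data parity 0, sent rp 0 → ok
  r2: data parity 0, sent rp 0 → ok
  r3: data parity 1, sent rp 0 → mismatch
Recompute each column's even parity and compare to cp:
  c0: data parity 0, sent cp 0 → ok
  c1: data parity 0, sent cp 0 → ok
  c2: data parity 1, sent cp 1 → ok
  c3: data parity 1, sent cp 0 → mismatch
Exactly one row (r3) and one column (c3) fail → the flipped bit is at their intersection.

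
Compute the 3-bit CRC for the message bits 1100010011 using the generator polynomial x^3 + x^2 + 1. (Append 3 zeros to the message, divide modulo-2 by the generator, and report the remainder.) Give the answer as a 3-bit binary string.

Append 3 zeros: 1100010011000. Divide by 1101 (XOR where the leading bit is 1):
  pos 0: 1100 XOR 1101 = 0001
  pos 3: 1010 XOR 1101 = 0111
  pos 4: 1110 XOR 1101 = 0011
  pos 6: 1111 XOR 1101 = 0010
  pos 8: 1000 XOR 1101 = 0101
  pos 9: 1010 XOR 1101 = 0111
Remainder (last 3 bits) = 111. This is the CRC / FCS.

111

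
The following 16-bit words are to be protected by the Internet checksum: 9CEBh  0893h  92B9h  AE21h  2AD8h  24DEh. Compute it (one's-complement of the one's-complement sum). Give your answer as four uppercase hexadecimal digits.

C9EF

One's-complement addition (fold any carry out of bit 15 back into bit 0):
  0x9CEB + 0x0893 = 0x0A57E
  0xA57E + 0x92B9 = 0x13837 → wrap carry → 0x3838
  0x3838 + 0xAE21 = 0x0E659
  0xE659 + 0x2AD8 = 0x11131 → wrap carry → 0x1132
  0x1132 + 0x24DE = 0x03610
One's-complement sum = 0x3610.
Checksum = ~0x3610 & 0xFFFF = 0xC9EF.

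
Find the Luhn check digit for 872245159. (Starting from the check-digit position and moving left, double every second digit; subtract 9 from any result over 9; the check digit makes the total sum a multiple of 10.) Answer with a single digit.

Partial digits right→left: 9 5 1 5 4 2 2 7 8
Double every second digit counting from the check-digit position (so the 1st, 3rd, 5th, ... of the partial from the right).
  doubled (with −9 where >9): 9 2 8 4 7 → sum 30
  kept as-is: 5 5 2 7 → sum 19
Total = 30 + 19 = 49.
Check digit = (10 − (49 mod 10)) mod 10 = 1.

1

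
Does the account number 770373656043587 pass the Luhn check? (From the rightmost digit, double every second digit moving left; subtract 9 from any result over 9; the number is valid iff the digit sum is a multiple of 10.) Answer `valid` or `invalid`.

invalid

From the right, keep odd positions and double even positions (subtract 9 from any doubled value over 9):
  doubled (positions 2,4,...): 7 6 0 1 6 6 5 → sum 31
  kept (positions 1,3,...): 7 5 4 6 6 7 0 7 → sum 42
Total = 73.
73 mod 10 = 3, so the number is invalid.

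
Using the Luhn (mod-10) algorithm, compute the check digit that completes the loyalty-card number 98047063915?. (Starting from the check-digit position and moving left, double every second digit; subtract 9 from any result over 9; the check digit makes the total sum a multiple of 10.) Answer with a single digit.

7

Partial digits right→left: 5 1 9 3 6 0 7 4 0 8 9
Double every second digit counting from the check-digit position (so the 1st, 3rd, 5th, ... of the partial from the right).
  doubled (with −9 where >9): 1 9 3 5 0 9 → sum 27
  kept as-is: 1 3 0 4 8 → sum 16
Total = 27 + 16 = 43.
Check digit = (10 − (43 mod 10)) mod 10 = 7.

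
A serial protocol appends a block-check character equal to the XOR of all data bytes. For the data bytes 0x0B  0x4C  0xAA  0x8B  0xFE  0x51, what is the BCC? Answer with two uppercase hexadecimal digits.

C9

XOR the bytes together:
  start with 0x0B
  0x0B ⊕ 0x4C = 0x47
  0x47 ⊕ 0xAA = 0xED
  0xED ⊕ 0x8B = 0x66
  0x66 ⊕ 0xFE = 0x98
  0x98 ⊕ 0x51 = 0xC9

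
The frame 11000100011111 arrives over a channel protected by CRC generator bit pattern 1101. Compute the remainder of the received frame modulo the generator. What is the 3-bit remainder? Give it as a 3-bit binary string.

010

Modulo-2 division of 11000100011111 by 1101:
  pos 0: 1100 XOR 1101 = 0001
  pos 3: 1010 XOR 1101 = 0111
  pos 4: 1110 XOR 1101 = 0011
  pos 6: 1101 XOR 1101 = 0000
  pos 10: 1111 XOR 1101 = 0010
Remainder = 010 (nonzero — an error is detected).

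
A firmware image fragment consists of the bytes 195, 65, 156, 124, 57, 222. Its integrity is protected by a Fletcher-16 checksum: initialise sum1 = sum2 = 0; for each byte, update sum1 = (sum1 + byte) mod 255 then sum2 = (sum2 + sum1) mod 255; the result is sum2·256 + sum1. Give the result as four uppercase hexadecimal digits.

1636

Running sums (mod 255):
  after byte 0 (195): sum1=195, sum2=195
  after byte 1 (65): sum1=5, sum2=200
  after byte 2 (156): sum1=161, sum2=106
  after byte 3 (124): sum1=30, sum2=136
  after byte 4 (57): sum1=87, sum2=223
  after byte 5 (222): sum1=54, sum2=22
Checksum = sum2·256 + sum1 = 22·256 + 54 = 5686 = 0x1636.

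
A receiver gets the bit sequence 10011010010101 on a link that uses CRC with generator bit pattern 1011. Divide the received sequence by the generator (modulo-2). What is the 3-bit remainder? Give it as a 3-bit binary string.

Modulo-2 division of 10011010010101 by 1011:
  pos 0: 1001 XOR 1011 = 0010
  pos 2: 1010 XOR 1011 = 0001
  pos 5: 1100 XOR 1011 = 0111
  pos 6: 1111 XOR 1011 = 0100
  pos 7: 1000 XOR 1011 = 0011
  pos 9: 1110 XOR 1011 = 0101
  pos 10: 1011 XOR 1011 = 0000
Remainder = 000 (zero — the frame passes the CRC check).

000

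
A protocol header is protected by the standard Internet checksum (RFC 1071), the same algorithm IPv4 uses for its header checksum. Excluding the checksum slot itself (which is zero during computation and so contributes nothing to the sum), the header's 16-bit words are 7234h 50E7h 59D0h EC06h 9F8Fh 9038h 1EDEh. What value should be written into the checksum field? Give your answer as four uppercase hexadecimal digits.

One's-complement addition (fold any carry out of bit 15 back into bit 0):
  0x7234 + 0x50E7 = 0x0C31B
  0xC31B + 0x59D0 = 0x11CEB → wrap carry → 0x1CEC
  0x1CEC + 0xEC06 = 0x108F2 → wrap carry → 0x08F3
  0x08F3 + 0x9F8F = 0x0A882
  0xA882 + 0x9038 = 0x138BA → wrap carry → 0x38BB
  0x38BB + 0x1EDE = 0x05799
One's-complement sum = 0x5799.
Checksum = ~0x5799 & 0xFFFF = 0xA866.

A866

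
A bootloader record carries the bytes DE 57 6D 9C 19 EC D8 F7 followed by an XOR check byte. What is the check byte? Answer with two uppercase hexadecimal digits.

XOR the bytes together:
  start with 0xDE
  0xDE ⊕ 0x57 = 0x89
  0x89 ⊕ 0x6D = 0xE4
  0xE4 ⊕ 0x9C = 0x78
  0x78 ⊕ 0x19 = 0x61
  0x61 ⊕ 0xEC = 0x8D
  0x8D ⊕ 0xD8 = 0x55
  0x55 ⊕ 0xF7 = 0xA2

A2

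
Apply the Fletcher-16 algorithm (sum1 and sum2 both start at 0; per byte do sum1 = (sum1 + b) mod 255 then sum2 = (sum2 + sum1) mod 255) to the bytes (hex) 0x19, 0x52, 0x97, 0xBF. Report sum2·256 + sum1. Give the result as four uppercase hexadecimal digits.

Running sums (mod 255):
  after byte 0 (0x19): sum1=25, sum2=25
  after byte 1 (0x52): sum1=107, sum2=132
  after byte 2 (0x97): sum1=3, sum2=135
  after byte 3 (0xBF): sum1=194, sum2=74
Checksum = sum2·256 + sum1 = 74·256 + 194 = 19138 = 0x4AC2.

4AC2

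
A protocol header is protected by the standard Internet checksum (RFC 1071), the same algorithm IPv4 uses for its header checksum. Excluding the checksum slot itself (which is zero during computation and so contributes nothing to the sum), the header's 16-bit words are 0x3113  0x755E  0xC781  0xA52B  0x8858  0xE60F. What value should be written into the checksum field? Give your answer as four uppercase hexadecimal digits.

7E78

One's-complement addition (fold any carry out of bit 15 back into bit 0):
  0x3113 + 0x755E = 0x0A671
  0xA671 + 0xC781 = 0x16DF2 → wrap carry → 0x6DF3
  0x6DF3 + 0xA52B = 0x1131E → wrap carry → 0x131F
  0x131F + 0x8858 = 0x09B77
  0x9B77 + 0xE60F = 0x18186 → wrap carry → 0x8187
One's-complement sum = 0x8187.
Checksum = ~0x8187 & 0xFFFF = 0x7E78.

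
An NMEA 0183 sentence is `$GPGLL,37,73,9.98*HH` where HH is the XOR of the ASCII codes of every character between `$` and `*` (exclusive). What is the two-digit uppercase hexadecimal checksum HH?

6A

XOR the ASCII codes of the payload characters:
  'G' = 0x47 → acc = 0x47
  'P' = 0x50 → acc = 0x17
  'G' = 0x47 → acc = 0x50
  'L' = 0x4C → acc = 0x1C
  'L' = 0x4C → acc = 0x50
  ',' = 0x2C → acc = 0x7C
  '3' = 0x33 → acc = 0x4F
  '7' = 0x37 → acc = 0x78
  ',' = 0x2C → acc = 0x54
  '7' = 0x37 → acc = 0x63
  '3' = 0x33 → acc = 0x50
  ',' = 0x2C → acc = 0x7C
  '9' = 0x39 → acc = 0x45
  '.' = 0x2E → acc = 0x6B
  '9' = 0x39 → acc = 0x52
  '8' = 0x38 → acc = 0x6A
Checksum = 0x6A.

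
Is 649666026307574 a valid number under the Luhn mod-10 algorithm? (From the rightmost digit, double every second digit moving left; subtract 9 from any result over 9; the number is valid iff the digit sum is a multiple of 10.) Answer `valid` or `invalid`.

valid

From the right, keep odd positions and double even positions (subtract 9 from any doubled value over 9):
  doubled (positions 2,4,...): 5 5 6 4 3 3 8 → sum 34
  kept (positions 1,3,...): 4 5 0 6 0 6 9 6 → sum 36
Total = 70.
70 mod 10 = 0, so the number is valid.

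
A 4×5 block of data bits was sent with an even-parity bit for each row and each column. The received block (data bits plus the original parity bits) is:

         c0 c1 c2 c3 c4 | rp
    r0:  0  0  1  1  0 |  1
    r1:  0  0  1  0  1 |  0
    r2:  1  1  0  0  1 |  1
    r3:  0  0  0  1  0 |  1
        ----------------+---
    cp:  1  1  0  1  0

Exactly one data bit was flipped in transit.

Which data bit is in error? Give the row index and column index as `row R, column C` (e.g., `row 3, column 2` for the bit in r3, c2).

row 0, column 3

Recompute each row's even parity and compare to rp:
  r0: data parity 0, sent rp 1 → mismatch
  r1: data parity 0, sent rp 0 → ok
  r2: data parity 1, sent rp 1 → ok
  r3: data parity 1, sent rp 1 → ok
Recompute each column's even parity and compare to cp:
  c0: data parity 1, sent cp 1 → ok
  c1: data parity 1, sent cp 1 → ok
  c2: data parity 0, sent cp 0 → ok
  c3: data parity 0, sent cp 1 → mismatch
  c4: data parity 0, sent cp 0 → ok
Exactly one row (r0) and one column (c3) fail → the flipped bit is at their intersection.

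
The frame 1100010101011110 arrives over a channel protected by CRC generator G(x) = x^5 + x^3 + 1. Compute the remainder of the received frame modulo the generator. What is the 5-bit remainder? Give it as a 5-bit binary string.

Modulo-2 division of 1100010101011110 by 101001:
  pos 0: 110001 XOR 101001 = 011000
  pos 1: 110000 XOR 101001 = 011001
  pos 2: 110011 XOR 101001 = 011010
  pos 3: 110100 XOR 101001 = 011101
  pos 4: 111011 XOR 101001 = 010010
  pos 5: 100100 XOR 101001 = 001101
  pos 7: 110111 XOR 101001 = 011110
  pos 8: 111101 XOR 101001 = 010100
  pos 9: 101001 XOR 101001 = 000000
Remainder = 00000 (zero — the frame passes the CRC check).

00000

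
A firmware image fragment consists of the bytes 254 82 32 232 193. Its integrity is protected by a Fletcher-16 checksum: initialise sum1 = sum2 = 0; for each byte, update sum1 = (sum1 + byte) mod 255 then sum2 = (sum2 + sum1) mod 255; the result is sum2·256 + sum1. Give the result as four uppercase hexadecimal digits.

Running sums (mod 255):
  after byte 0 (254): sum1=254, sum2=254
  after byte 1 (82): sum1=81, sum2=80
  after byte 2 (32): sum1=113, sum2=193
  after byte 3 (232): sum1=90, sum2=28
  after byte 4 (193): sum1=28, sum2=56
Checksum = sum2·256 + sum1 = 56·256 + 28 = 14364 = 0x381C.

381C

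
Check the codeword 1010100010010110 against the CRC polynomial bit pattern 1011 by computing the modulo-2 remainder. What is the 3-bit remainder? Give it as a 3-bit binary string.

000

Modulo-2 division of 1010100010010110 by 1011:
  pos 0: 1010 XOR 1011 = 0001
  pos 3: 1100 XOR 1011 = 0111
  pos 4: 1110 XOR 1011 = 0101
  pos 5: 1011 XOR 1011 = 0000
  pos 11: 1011 XOR 1011 = 0000
Remainder = 000 (zero — the frame passes the CRC check).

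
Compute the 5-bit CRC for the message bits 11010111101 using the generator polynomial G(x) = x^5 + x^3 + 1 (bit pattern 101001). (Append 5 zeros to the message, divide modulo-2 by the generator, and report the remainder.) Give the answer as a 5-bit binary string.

01011

Append 5 zeros: 1101011110100000. Divide by 101001 (XOR where the leading bit is 1):
  pos 0: 110101 XOR 101001 = 011100
  pos 1: 111001 XOR 101001 = 010000
  pos 2: 100001 XOR 101001 = 001000
  pos 4: 100010 XOR 101001 = 001011
  pos 6: 101110 XOR 101001 = 000111
  pos 9: 111000 XOR 101001 = 010001
  pos 10: 100010 XOR 101001 = 001011
Remainder (last 5 bits) = 01011. This is the CRC / FCS.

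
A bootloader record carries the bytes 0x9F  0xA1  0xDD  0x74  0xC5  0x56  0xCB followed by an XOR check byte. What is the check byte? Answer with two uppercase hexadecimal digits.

CF

XOR the bytes together:
  start with 0x9F
  0x9F ⊕ 0xA1 = 0x3E
  0x3E ⊕ 0xDD = 0xE3
  0xE3 ⊕ 0x74 = 0x97
  0x97 ⊕ 0xC5 = 0x52
  0x52 ⊕ 0x56 = 0x04
  0x04 ⊕ 0xCB = 0xCF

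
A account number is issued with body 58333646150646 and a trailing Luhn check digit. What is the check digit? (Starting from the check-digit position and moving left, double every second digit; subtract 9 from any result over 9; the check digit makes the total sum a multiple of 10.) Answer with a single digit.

4

Partial digits right→left: 6 4 6 0 5 1 6 4 6 3 3 3 8 5
Double every second digit counting from the check-digit position (so the 1st, 3rd, 5th, ... of the partial from the right).
  doubled (with −9 where >9): 3 3 1 3 3 6 7 → sum 26
  kept as-is: 4 0 1 4 3 3 5 → sum 20
Total = 26 + 20 = 46.
Check digit = (10 − (46 mod 10)) mod 10 = 4.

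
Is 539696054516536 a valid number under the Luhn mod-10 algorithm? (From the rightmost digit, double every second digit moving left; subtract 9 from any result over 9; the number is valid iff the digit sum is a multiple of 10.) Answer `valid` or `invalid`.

invalid

From the right, keep odd positions and double even positions (subtract 9 from any doubled value over 9):
  doubled (positions 2,4,...): 6 3 1 1 3 3 6 → sum 23
  kept (positions 1,3,...): 6 5 1 4 0 9 9 5 → sum 39
Total = 62.
62 mod 10 = 2, so the number is invalid.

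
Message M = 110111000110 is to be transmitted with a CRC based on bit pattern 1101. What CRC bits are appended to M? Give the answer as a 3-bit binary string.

Append 3 zeros: 110111000110000. Divide by 1101 (XOR where the leading bit is 1):
  pos 0: 1101 XOR 1101 = 0000
  pos 4: 1100 XOR 1101 = 0001
  pos 7: 1011 XOR 1101 = 0110
  pos 8: 1100 XOR 1101 = 0001
  pos 11: 1000 XOR 1101 = 0101
Remainder (last 3 bits) = 101. This is the CRC / FCS.

101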